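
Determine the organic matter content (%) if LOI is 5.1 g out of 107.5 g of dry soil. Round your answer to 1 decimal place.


Step 1: OM% = 100 * LOI / sample mass
Step 2: OM = 100 * 5.1 / 107.5
Step 3: OM = 4.7%

4.7


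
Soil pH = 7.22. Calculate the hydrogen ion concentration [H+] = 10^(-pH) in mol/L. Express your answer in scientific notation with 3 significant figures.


Step 1: [H+] = 10^(-pH)
Step 2: [H+] = 10^(-7.22)
Step 3: [H+] = 6.03e-08 mol/L

6.03e-08


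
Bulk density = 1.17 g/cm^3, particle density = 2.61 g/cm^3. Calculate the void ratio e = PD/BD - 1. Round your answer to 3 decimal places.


Step 1: e = PD / BD - 1
Step 2: e = 2.61 / 1.17 - 1
Step 3: e = 2.23077 - 1
Step 4: e = 1.231

1.231


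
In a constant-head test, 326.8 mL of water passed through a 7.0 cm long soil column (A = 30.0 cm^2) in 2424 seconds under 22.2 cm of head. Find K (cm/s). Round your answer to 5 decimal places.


Step 1: K = Q * L / (A * t * h)
Step 2: Numerator = 326.8 * 7.0 = 2287.6
Step 3: Denominator = 30.0 * 2424 * 22.2 = 1614384.0
Step 4: K = 2287.6 / 1614384.0 = 0.00142 cm/s

0.00142


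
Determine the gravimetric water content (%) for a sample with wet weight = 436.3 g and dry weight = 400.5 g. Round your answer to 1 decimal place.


Step 1: Water mass = wet - dry = 436.3 - 400.5 = 35.8 g
Step 2: w = 100 * water mass / dry mass
Step 3: w = 100 * 35.8 / 400.5 = 8.9%

8.9


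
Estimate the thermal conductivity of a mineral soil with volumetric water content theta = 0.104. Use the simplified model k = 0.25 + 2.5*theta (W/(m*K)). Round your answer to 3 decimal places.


Step 1: k = 0.25 + 2.5 * theta
Step 2: k = 0.25 + 2.5 * 0.104
Step 3: k = 0.25 + 0.26
Step 4: k = 0.51 W/(m*K)

0.51


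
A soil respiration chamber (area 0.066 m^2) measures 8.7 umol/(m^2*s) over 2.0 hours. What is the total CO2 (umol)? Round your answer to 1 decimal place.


Step 1: Convert time to seconds: 2.0 hr * 3600 = 7200.0 s
Step 2: Total = flux * area * time_s
Step 3: Total = 8.7 * 0.066 * 7200.0
Step 4: Total = 4134.2 umol

4134.2


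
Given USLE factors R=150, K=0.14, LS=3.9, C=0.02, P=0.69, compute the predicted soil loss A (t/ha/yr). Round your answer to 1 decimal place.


Step 1: A = R * K * LS * C * P
Step 2: R * K = 150 * 0.14 = 21.0
Step 3: (R*K) * LS = 21.0 * 3.9 = 81.9
Step 4: * C * P = 81.9 * 0.02 * 0.69 = 1.1
Step 5: A = 1.1 t/(ha*yr)

1.1


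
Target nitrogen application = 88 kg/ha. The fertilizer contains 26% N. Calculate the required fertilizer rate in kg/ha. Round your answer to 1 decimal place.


Step 1: Fertilizer rate = target N / (N content / 100)
Step 2: Rate = 88 / (26 / 100)
Step 3: Rate = 88 / 0.26
Step 4: Rate = 338.5 kg/ha

338.5


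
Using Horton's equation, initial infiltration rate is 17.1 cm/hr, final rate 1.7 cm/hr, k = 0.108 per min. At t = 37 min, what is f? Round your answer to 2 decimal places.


Step 1: f = fc + (f0 - fc) * exp(-k * t)
Step 2: exp(-0.108 * 37) = 0.018389
Step 3: f = 1.7 + (17.1 - 1.7) * 0.018389
Step 4: f = 1.7 + 15.4 * 0.018389
Step 5: f = 1.98 cm/hr

1.98


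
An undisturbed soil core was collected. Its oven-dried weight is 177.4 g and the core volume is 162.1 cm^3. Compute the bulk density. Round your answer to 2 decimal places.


Step 1: Identify the formula: BD = dry mass / volume
Step 2: Substitute values: BD = 177.4 / 162.1
Step 3: BD = 1.09 g/cm^3

1.09


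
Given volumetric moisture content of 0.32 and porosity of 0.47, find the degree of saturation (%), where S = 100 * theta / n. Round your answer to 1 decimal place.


Step 1: S = 100 * theta_v / n
Step 2: S = 100 * 0.32 / 0.47
Step 3: S = 68.1%

68.1


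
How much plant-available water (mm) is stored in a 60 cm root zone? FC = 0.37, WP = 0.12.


Step 1: Available water = (FC - WP) * depth * 10
Step 2: AW = (0.37 - 0.12) * 60 * 10
Step 3: AW = 0.25 * 60 * 10
Step 4: AW = 150.0 mm

150.0


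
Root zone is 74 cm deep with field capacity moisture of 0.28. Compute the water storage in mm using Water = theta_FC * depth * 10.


Step 1: Water (mm) = theta_FC * depth (cm) * 10
Step 2: Water = 0.28 * 74 * 10
Step 3: Water = 207.2 mm

207.2


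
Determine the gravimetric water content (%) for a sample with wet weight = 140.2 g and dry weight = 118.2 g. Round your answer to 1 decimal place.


Step 1: Water mass = wet - dry = 140.2 - 118.2 = 22.0 g
Step 2: w = 100 * water mass / dry mass
Step 3: w = 100 * 22.0 / 118.2 = 18.6%

18.6


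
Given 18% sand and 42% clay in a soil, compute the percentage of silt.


Step 1: sand + silt + clay = 100%
Step 2: silt = 100 - sand - clay
Step 3: silt = 100 - 18 - 42
Step 4: silt = 40%

40


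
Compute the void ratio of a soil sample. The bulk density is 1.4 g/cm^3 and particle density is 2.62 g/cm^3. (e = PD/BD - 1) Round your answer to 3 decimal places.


Step 1: e = PD / BD - 1
Step 2: e = 2.62 / 1.4 - 1
Step 3: e = 1.87143 - 1
Step 4: e = 0.871

0.871


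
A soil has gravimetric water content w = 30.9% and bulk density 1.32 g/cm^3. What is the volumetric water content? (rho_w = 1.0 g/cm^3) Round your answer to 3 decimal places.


Step 1: theta = (w / 100) * BD / rho_w
Step 2: theta = (30.9 / 100) * 1.32 / 1.0
Step 3: theta = 0.309 * 1.32
Step 4: theta = 0.408

0.408


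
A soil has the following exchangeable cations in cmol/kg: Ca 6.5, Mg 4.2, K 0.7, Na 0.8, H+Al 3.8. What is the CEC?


Step 1: CEC = Ca + Mg + K + Na + (H+Al)
Step 2: CEC = 6.5 + 4.2 + 0.7 + 0.8 + 3.8
Step 3: CEC = 16.0 cmol/kg

16.0


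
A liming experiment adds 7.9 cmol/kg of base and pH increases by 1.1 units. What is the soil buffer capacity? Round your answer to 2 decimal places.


Step 1: BC = change in base / change in pH
Step 2: BC = 7.9 / 1.1
Step 3: BC = 7.18 cmol/(kg*pH unit)

7.18


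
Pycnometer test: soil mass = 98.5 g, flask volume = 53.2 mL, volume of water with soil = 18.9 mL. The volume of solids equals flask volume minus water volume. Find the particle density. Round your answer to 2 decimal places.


Step 1: Volume of solids = flask volume - water volume with soil
Step 2: V_solids = 53.2 - 18.9 = 34.3 mL
Step 3: Particle density = mass / V_solids = 98.5 / 34.3 = 2.87 g/cm^3

2.87


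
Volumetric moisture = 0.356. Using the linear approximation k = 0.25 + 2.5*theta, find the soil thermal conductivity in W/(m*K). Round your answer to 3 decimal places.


Step 1: k = 0.25 + 2.5 * theta
Step 2: k = 0.25 + 2.5 * 0.356
Step 3: k = 0.25 + 0.89
Step 4: k = 1.14 W/(m*K)

1.14


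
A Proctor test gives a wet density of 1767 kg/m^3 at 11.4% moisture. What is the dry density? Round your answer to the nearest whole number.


Step 1: Dry density = wet density / (1 + w/100)
Step 2: Dry density = 1767 / (1 + 11.4/100)
Step 3: Dry density = 1767 / 1.114
Step 4: Dry density = 1586 kg/m^3

1586


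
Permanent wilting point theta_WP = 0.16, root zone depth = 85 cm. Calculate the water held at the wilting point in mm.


Step 1: Water (mm) = theta_WP * depth * 10
Step 2: Water = 0.16 * 85 * 10
Step 3: Water = 136.0 mm

136.0


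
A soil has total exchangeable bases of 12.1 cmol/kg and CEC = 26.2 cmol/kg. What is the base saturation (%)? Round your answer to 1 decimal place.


Step 1: BS = 100 * (sum of bases) / CEC
Step 2: BS = 100 * 12.1 / 26.2
Step 3: BS = 46.2%

46.2


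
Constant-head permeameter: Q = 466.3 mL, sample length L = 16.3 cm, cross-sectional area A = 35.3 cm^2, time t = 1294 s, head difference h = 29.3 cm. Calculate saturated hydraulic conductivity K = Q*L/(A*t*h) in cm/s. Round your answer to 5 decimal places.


Step 1: K = Q * L / (A * t * h)
Step 2: Numerator = 466.3 * 16.3 = 7600.69
Step 3: Denominator = 35.3 * 1294 * 29.3 = 1338371.26
Step 4: K = 7600.69 / 1338371.26 = 0.00568 cm/s

0.00568


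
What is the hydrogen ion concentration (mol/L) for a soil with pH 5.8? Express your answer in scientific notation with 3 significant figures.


Step 1: [H+] = 10^(-pH)
Step 2: [H+] = 10^(-5.8)
Step 3: [H+] = 1.58e-06 mol/L

1.58e-06


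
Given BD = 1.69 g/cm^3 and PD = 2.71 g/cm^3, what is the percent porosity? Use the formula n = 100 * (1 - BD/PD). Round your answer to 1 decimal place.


Step 1: Formula: n = 100 * (1 - BD / PD)
Step 2: n = 100 * (1 - 1.69 / 2.71)
Step 3: n = 100 * (1 - 0.62362)
Step 4: n = 37.6%

37.6


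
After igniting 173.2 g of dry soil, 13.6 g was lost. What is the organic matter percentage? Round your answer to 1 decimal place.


Step 1: OM% = 100 * LOI / sample mass
Step 2: OM = 100 * 13.6 / 173.2
Step 3: OM = 7.9%

7.9


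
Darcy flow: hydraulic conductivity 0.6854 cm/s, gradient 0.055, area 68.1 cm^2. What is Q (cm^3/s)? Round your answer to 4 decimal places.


Step 1: Apply Darcy's law: Q = K * i * A
Step 2: Q = 0.6854 * 0.055 * 68.1
Step 3: Q = 2.5672 cm^3/s

2.5672


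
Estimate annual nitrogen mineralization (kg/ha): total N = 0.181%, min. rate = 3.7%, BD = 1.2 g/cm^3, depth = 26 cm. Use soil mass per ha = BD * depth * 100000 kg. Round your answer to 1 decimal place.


Step 1: Soil mass per ha = BD * depth * 100000 = 1.2 * 26 * 100000 = 3120000 kg
Step 2: Total N pool = soil mass * N%/100 = 3120000 * 0.181/100 = 5647.2 kg/ha
Step 3: N mineralized = N pool * rate%/100 = 5647.2 * 3.7/100 = 208.9 kg/ha/yr

208.9


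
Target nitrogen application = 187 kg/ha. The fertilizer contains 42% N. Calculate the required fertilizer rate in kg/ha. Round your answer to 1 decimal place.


Step 1: Fertilizer rate = target N / (N content / 100)
Step 2: Rate = 187 / (42 / 100)
Step 3: Rate = 187 / 0.42
Step 4: Rate = 445.2 kg/ha

445.2


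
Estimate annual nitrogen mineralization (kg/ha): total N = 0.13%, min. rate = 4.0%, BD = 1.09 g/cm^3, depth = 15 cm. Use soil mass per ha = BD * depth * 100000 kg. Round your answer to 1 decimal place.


Step 1: Soil mass per ha = BD * depth * 100000 = 1.09 * 15 * 100000 = 1635000 kg
Step 2: Total N pool = soil mass * N%/100 = 1635000 * 0.13/100 = 2125.5 kg/ha
Step 3: N mineralized = N pool * rate%/100 = 2125.5 * 4.0/100 = 85.0 kg/ha/yr

85.0


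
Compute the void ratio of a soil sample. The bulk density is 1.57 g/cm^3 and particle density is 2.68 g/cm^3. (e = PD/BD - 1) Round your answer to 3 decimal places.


Step 1: e = PD / BD - 1
Step 2: e = 2.68 / 1.57 - 1
Step 3: e = 1.70701 - 1
Step 4: e = 0.707

0.707


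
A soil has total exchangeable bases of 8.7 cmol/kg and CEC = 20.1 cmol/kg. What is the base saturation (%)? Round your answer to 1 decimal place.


Step 1: BS = 100 * (sum of bases) / CEC
Step 2: BS = 100 * 8.7 / 20.1
Step 3: BS = 43.3%

43.3


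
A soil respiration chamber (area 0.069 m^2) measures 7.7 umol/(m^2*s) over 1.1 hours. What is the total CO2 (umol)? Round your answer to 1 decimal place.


Step 1: Convert time to seconds: 1.1 hr * 3600 = 3960.0 s
Step 2: Total = flux * area * time_s
Step 3: Total = 7.7 * 0.069 * 3960.0
Step 4: Total = 2103.9 umol

2103.9


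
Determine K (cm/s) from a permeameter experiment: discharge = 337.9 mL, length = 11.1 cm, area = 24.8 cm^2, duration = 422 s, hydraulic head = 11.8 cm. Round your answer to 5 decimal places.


Step 1: K = Q * L / (A * t * h)
Step 2: Numerator = 337.9 * 11.1 = 3750.69
Step 3: Denominator = 24.8 * 422 * 11.8 = 123494.08
Step 4: K = 3750.69 / 123494.08 = 0.03037 cm/s

0.03037


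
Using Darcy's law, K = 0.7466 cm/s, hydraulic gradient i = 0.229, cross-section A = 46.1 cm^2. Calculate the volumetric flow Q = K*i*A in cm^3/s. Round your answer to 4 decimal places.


Step 1: Apply Darcy's law: Q = K * i * A
Step 2: Q = 0.7466 * 0.229 * 46.1
Step 3: Q = 7.8818 cm^3/s

7.8818


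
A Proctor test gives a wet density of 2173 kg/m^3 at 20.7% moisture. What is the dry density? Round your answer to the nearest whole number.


Step 1: Dry density = wet density / (1 + w/100)
Step 2: Dry density = 2173 / (1 + 20.7/100)
Step 3: Dry density = 2173 / 1.207
Step 4: Dry density = 1800 kg/m^3

1800


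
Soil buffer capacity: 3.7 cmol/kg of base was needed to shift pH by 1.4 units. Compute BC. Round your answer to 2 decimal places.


Step 1: BC = change in base / change in pH
Step 2: BC = 3.7 / 1.4
Step 3: BC = 2.64 cmol/(kg*pH unit)

2.64


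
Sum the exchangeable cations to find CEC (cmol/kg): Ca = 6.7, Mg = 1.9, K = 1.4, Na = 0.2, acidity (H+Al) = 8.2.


Step 1: CEC = Ca + Mg + K + Na + (H+Al)
Step 2: CEC = 6.7 + 1.9 + 1.4 + 0.2 + 8.2
Step 3: CEC = 18.4 cmol/kg

18.4


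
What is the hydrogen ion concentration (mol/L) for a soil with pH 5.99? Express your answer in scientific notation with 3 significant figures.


Step 1: [H+] = 10^(-pH)
Step 2: [H+] = 10^(-5.99)
Step 3: [H+] = 1.02e-06 mol/L

1.02e-06


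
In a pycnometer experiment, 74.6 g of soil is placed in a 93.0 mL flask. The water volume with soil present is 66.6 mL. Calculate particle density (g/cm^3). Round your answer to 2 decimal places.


Step 1: Volume of solids = flask volume - water volume with soil
Step 2: V_solids = 93.0 - 66.6 = 26.4 mL
Step 3: Particle density = mass / V_solids = 74.6 / 26.4 = 2.83 g/cm^3

2.83


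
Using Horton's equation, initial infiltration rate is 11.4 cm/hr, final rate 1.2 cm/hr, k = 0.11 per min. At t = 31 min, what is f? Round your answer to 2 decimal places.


Step 1: f = fc + (f0 - fc) * exp(-k * t)
Step 2: exp(-0.11 * 31) = 0.033041
Step 3: f = 1.2 + (11.4 - 1.2) * 0.033041
Step 4: f = 1.2 + 10.2 * 0.033041
Step 5: f = 1.54 cm/hr

1.54


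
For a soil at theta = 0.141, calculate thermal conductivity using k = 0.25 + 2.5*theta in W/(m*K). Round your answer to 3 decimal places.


Step 1: k = 0.25 + 2.5 * theta
Step 2: k = 0.25 + 2.5 * 0.141
Step 3: k = 0.25 + 0.353
Step 4: k = 0.603 W/(m*K)

0.603


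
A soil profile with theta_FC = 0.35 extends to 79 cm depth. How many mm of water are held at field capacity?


Step 1: Water (mm) = theta_FC * depth (cm) * 10
Step 2: Water = 0.35 * 79 * 10
Step 3: Water = 276.5 mm

276.5


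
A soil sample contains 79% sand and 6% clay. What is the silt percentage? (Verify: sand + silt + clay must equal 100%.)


Step 1: sand + silt + clay = 100%
Step 2: silt = 100 - sand - clay
Step 3: silt = 100 - 79 - 6
Step 4: silt = 15%

15


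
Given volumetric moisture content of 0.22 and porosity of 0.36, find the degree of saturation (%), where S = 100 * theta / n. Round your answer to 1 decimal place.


Step 1: S = 100 * theta_v / n
Step 2: S = 100 * 0.22 / 0.36
Step 3: S = 61.1%

61.1


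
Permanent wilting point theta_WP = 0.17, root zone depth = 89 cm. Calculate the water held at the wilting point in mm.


Step 1: Water (mm) = theta_WP * depth * 10
Step 2: Water = 0.17 * 89 * 10
Step 3: Water = 151.3 mm

151.3


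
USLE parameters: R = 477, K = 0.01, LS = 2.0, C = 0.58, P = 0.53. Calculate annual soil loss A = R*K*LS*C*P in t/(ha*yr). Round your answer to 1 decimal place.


Step 1: A = R * K * LS * C * P
Step 2: R * K = 477 * 0.01 = 4.77
Step 3: (R*K) * LS = 4.77 * 2.0 = 9.54
Step 4: * C * P = 9.54 * 0.58 * 0.53 = 2.9
Step 5: A = 2.9 t/(ha*yr)

2.9


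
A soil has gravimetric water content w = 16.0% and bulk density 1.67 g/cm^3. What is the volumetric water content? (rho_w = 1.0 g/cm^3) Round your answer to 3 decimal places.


Step 1: theta = (w / 100) * BD / rho_w
Step 2: theta = (16.0 / 100) * 1.67 / 1.0
Step 3: theta = 0.16 * 1.67
Step 4: theta = 0.267

0.267


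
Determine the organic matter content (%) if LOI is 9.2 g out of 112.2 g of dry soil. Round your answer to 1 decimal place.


Step 1: OM% = 100 * LOI / sample mass
Step 2: OM = 100 * 9.2 / 112.2
Step 3: OM = 8.2%

8.2


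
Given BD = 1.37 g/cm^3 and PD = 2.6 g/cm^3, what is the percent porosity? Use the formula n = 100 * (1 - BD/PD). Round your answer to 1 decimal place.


Step 1: Formula: n = 100 * (1 - BD / PD)
Step 2: n = 100 * (1 - 1.37 / 2.6)
Step 3: n = 100 * (1 - 0.52692)
Step 4: n = 47.3%

47.3


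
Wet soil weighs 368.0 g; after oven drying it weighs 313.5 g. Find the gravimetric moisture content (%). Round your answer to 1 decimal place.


Step 1: Water mass = wet - dry = 368.0 - 313.5 = 54.5 g
Step 2: w = 100 * water mass / dry mass
Step 3: w = 100 * 54.5 / 313.5 = 17.4%

17.4


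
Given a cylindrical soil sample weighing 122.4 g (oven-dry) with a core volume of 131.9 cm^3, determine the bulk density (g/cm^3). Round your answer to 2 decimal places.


Step 1: Identify the formula: BD = dry mass / volume
Step 2: Substitute values: BD = 122.4 / 131.9
Step 3: BD = 0.93 g/cm^3

0.93


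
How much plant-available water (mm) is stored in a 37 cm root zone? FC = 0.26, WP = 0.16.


Step 1: Available water = (FC - WP) * depth * 10
Step 2: AW = (0.26 - 0.16) * 37 * 10
Step 3: AW = 0.1 * 37 * 10
Step 4: AW = 37.0 mm

37.0


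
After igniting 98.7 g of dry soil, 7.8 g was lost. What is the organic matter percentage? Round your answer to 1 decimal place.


Step 1: OM% = 100 * LOI / sample mass
Step 2: OM = 100 * 7.8 / 98.7
Step 3: OM = 7.9%

7.9


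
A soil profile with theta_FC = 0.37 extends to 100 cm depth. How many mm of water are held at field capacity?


Step 1: Water (mm) = theta_FC * depth (cm) * 10
Step 2: Water = 0.37 * 100 * 10
Step 3: Water = 370.0 mm

370.0


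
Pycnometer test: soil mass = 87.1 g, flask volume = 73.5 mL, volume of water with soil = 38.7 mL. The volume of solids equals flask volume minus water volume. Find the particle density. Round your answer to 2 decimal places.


Step 1: Volume of solids = flask volume - water volume with soil
Step 2: V_solids = 73.5 - 38.7 = 34.8 mL
Step 3: Particle density = mass / V_solids = 87.1 / 34.8 = 2.5 g/cm^3

2.5


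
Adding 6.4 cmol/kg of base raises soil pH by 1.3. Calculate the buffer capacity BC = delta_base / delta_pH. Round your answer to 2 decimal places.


Step 1: BC = change in base / change in pH
Step 2: BC = 6.4 / 1.3
Step 3: BC = 4.92 cmol/(kg*pH unit)

4.92


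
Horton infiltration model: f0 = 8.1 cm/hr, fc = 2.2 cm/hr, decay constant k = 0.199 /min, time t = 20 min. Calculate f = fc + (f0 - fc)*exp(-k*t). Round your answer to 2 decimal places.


Step 1: f = fc + (f0 - fc) * exp(-k * t)
Step 2: exp(-0.199 * 20) = 0.018686
Step 3: f = 2.2 + (8.1 - 2.2) * 0.018686
Step 4: f = 2.2 + 5.9 * 0.018686
Step 5: f = 2.31 cm/hr

2.31


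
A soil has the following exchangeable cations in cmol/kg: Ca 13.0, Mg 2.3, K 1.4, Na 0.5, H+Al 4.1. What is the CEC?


Step 1: CEC = Ca + Mg + K + Na + (H+Al)
Step 2: CEC = 13.0 + 2.3 + 1.4 + 0.5 + 4.1
Step 3: CEC = 21.3 cmol/kg

21.3


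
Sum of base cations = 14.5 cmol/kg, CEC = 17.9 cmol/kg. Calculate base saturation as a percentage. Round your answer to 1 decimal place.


Step 1: BS = 100 * (sum of bases) / CEC
Step 2: BS = 100 * 14.5 / 17.9
Step 3: BS = 81.0%

81.0


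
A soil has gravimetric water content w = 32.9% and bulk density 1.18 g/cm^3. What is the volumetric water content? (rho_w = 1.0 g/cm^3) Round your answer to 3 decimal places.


Step 1: theta = (w / 100) * BD / rho_w
Step 2: theta = (32.9 / 100) * 1.18 / 1.0
Step 3: theta = 0.329 * 1.18
Step 4: theta = 0.388

0.388


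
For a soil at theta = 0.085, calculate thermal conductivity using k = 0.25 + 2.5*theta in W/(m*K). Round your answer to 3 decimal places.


Step 1: k = 0.25 + 2.5 * theta
Step 2: k = 0.25 + 2.5 * 0.085
Step 3: k = 0.25 + 0.213
Step 4: k = 0.463 W/(m*K)

0.463


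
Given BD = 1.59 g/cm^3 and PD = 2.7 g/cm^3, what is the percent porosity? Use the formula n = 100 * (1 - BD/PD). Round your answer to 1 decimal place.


Step 1: Formula: n = 100 * (1 - BD / PD)
Step 2: n = 100 * (1 - 1.59 / 2.7)
Step 3: n = 100 * (1 - 0.58889)
Step 4: n = 41.1%

41.1


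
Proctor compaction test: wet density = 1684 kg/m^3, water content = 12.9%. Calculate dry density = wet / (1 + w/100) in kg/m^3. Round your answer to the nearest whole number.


Step 1: Dry density = wet density / (1 + w/100)
Step 2: Dry density = 1684 / (1 + 12.9/100)
Step 3: Dry density = 1684 / 1.129
Step 4: Dry density = 1492 kg/m^3

1492


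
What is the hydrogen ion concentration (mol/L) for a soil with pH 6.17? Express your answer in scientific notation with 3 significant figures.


Step 1: [H+] = 10^(-pH)
Step 2: [H+] = 10^(-6.17)
Step 3: [H+] = 6.76e-07 mol/L

6.76e-07


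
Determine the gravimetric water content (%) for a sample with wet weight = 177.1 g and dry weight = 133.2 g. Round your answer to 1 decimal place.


Step 1: Water mass = wet - dry = 177.1 - 133.2 = 43.9 g
Step 2: w = 100 * water mass / dry mass
Step 3: w = 100 * 43.9 / 133.2 = 33.0%

33.0


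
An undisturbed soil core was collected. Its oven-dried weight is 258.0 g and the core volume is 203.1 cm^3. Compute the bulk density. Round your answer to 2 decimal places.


Step 1: Identify the formula: BD = dry mass / volume
Step 2: Substitute values: BD = 258.0 / 203.1
Step 3: BD = 1.27 g/cm^3

1.27


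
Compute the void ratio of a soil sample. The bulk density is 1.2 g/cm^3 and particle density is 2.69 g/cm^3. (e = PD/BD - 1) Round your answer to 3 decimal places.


Step 1: e = PD / BD - 1
Step 2: e = 2.69 / 1.2 - 1
Step 3: e = 2.24167 - 1
Step 4: e = 1.242

1.242


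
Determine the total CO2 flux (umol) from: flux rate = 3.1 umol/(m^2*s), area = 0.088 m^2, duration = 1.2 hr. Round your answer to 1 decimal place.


Step 1: Convert time to seconds: 1.2 hr * 3600 = 4320.0 s
Step 2: Total = flux * area * time_s
Step 3: Total = 3.1 * 0.088 * 4320.0
Step 4: Total = 1178.5 umol

1178.5


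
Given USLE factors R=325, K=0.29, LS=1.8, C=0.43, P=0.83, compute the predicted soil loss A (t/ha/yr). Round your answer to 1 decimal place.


Step 1: A = R * K * LS * C * P
Step 2: R * K = 325 * 0.29 = 94.25
Step 3: (R*K) * LS = 94.25 * 1.8 = 169.65
Step 4: * C * P = 169.65 * 0.43 * 0.83 = 60.5
Step 5: A = 60.5 t/(ha*yr)

60.5


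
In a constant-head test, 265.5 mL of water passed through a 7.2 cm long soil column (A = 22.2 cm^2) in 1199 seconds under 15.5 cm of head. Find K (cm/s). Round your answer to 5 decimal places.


Step 1: K = Q * L / (A * t * h)
Step 2: Numerator = 265.5 * 7.2 = 1911.6
Step 3: Denominator = 22.2 * 1199 * 15.5 = 412575.9
Step 4: K = 1911.6 / 412575.9 = 0.00463 cm/s

0.00463


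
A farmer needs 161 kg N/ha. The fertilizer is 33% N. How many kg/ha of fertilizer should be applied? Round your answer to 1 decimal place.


Step 1: Fertilizer rate = target N / (N content / 100)
Step 2: Rate = 161 / (33 / 100)
Step 3: Rate = 161 / 0.33
Step 4: Rate = 487.9 kg/ha

487.9


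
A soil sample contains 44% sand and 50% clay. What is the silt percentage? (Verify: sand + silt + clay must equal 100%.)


Step 1: sand + silt + clay = 100%
Step 2: silt = 100 - sand - clay
Step 3: silt = 100 - 44 - 50
Step 4: silt = 6%

6


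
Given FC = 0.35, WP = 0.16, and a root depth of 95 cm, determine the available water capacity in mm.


Step 1: Available water = (FC - WP) * depth * 10
Step 2: AW = (0.35 - 0.16) * 95 * 10
Step 3: AW = 0.19 * 95 * 10
Step 4: AW = 180.5 mm

180.5


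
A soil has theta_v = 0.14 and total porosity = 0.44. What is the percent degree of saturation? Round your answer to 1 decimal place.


Step 1: S = 100 * theta_v / n
Step 2: S = 100 * 0.14 / 0.44
Step 3: S = 31.8%

31.8


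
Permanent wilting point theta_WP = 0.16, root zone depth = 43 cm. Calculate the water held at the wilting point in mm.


Step 1: Water (mm) = theta_WP * depth * 10
Step 2: Water = 0.16 * 43 * 10
Step 3: Water = 68.8 mm

68.8


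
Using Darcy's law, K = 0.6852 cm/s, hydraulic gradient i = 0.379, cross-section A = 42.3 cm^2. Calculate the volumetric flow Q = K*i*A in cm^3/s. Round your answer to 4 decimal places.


Step 1: Apply Darcy's law: Q = K * i * A
Step 2: Q = 0.6852 * 0.379 * 42.3
Step 3: Q = 10.9849 cm^3/s

10.9849


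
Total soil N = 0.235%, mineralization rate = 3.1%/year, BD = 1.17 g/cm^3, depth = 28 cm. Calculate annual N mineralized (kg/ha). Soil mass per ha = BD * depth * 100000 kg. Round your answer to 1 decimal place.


Step 1: Soil mass per ha = BD * depth * 100000 = 1.17 * 28 * 100000 = 3276000 kg
Step 2: Total N pool = soil mass * N%/100 = 3276000 * 0.235/100 = 7698.6 kg/ha
Step 3: N mineralized = N pool * rate%/100 = 7698.6 * 3.1/100 = 238.7 kg/ha/yr

238.7


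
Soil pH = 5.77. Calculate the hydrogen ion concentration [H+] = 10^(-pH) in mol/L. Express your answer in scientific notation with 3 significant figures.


Step 1: [H+] = 10^(-pH)
Step 2: [H+] = 10^(-5.77)
Step 3: [H+] = 1.70e-06 mol/L

1.70e-06


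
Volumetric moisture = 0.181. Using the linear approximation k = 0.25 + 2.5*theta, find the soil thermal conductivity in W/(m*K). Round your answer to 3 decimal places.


Step 1: k = 0.25 + 2.5 * theta
Step 2: k = 0.25 + 2.5 * 0.181
Step 3: k = 0.25 + 0.453
Step 4: k = 0.703 W/(m*K)

0.703


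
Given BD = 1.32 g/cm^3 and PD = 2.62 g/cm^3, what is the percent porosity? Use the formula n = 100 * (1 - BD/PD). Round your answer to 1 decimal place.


Step 1: Formula: n = 100 * (1 - BD / PD)
Step 2: n = 100 * (1 - 1.32 / 2.62)
Step 3: n = 100 * (1 - 0.50382)
Step 4: n = 49.6%

49.6


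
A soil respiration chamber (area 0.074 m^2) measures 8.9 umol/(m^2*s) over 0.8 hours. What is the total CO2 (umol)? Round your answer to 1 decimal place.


Step 1: Convert time to seconds: 0.8 hr * 3600 = 2880.0 s
Step 2: Total = flux * area * time_s
Step 3: Total = 8.9 * 0.074 * 2880.0
Step 4: Total = 1896.8 umol

1896.8


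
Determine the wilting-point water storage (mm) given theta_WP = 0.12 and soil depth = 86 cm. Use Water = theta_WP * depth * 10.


Step 1: Water (mm) = theta_WP * depth * 10
Step 2: Water = 0.12 * 86 * 10
Step 3: Water = 103.2 mm

103.2


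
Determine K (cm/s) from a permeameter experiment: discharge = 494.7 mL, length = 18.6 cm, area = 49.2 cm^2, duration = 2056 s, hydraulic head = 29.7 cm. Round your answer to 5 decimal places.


Step 1: K = Q * L / (A * t * h)
Step 2: Numerator = 494.7 * 18.6 = 9201.42
Step 3: Denominator = 49.2 * 2056 * 29.7 = 3004309.44
Step 4: K = 9201.42 / 3004309.44 = 0.00306 cm/s

0.00306


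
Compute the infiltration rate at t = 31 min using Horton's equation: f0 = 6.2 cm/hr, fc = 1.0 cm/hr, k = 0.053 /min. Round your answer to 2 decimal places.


Step 1: f = fc + (f0 - fc) * exp(-k * t)
Step 2: exp(-0.053 * 31) = 0.193399
Step 3: f = 1.0 + (6.2 - 1.0) * 0.193399
Step 4: f = 1.0 + 5.2 * 0.193399
Step 5: f = 2.01 cm/hr

2.01


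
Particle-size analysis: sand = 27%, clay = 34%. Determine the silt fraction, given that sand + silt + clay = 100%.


Step 1: sand + silt + clay = 100%
Step 2: silt = 100 - sand - clay
Step 3: silt = 100 - 27 - 34
Step 4: silt = 39%

39


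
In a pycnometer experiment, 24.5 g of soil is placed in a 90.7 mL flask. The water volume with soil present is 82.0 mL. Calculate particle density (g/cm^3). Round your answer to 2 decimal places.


Step 1: Volume of solids = flask volume - water volume with soil
Step 2: V_solids = 90.7 - 82.0 = 8.7 mL
Step 3: Particle density = mass / V_solids = 24.5 / 8.7 = 2.82 g/cm^3

2.82


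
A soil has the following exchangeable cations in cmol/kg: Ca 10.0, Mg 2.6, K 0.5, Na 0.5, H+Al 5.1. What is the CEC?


Step 1: CEC = Ca + Mg + K + Na + (H+Al)
Step 2: CEC = 10.0 + 2.6 + 0.5 + 0.5 + 5.1
Step 3: CEC = 18.7 cmol/kg

18.7


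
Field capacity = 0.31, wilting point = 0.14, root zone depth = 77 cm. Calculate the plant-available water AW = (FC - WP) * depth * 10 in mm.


Step 1: Available water = (FC - WP) * depth * 10
Step 2: AW = (0.31 - 0.14) * 77 * 10
Step 3: AW = 0.17 * 77 * 10
Step 4: AW = 130.9 mm

130.9


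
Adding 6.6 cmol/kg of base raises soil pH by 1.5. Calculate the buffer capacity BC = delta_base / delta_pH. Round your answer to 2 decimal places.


Step 1: BC = change in base / change in pH
Step 2: BC = 6.6 / 1.5
Step 3: BC = 4.4 cmol/(kg*pH unit)

4.4


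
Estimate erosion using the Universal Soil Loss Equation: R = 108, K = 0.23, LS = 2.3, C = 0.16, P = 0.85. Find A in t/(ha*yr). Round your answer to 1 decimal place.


Step 1: A = R * K * LS * C * P
Step 2: R * K = 108 * 0.23 = 24.84
Step 3: (R*K) * LS = 24.84 * 2.3 = 57.132
Step 4: * C * P = 57.132 * 0.16 * 0.85 = 7.8
Step 5: A = 7.8 t/(ha*yr)

7.8


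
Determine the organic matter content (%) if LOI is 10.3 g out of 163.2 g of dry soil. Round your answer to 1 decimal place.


Step 1: OM% = 100 * LOI / sample mass
Step 2: OM = 100 * 10.3 / 163.2
Step 3: OM = 6.3%

6.3


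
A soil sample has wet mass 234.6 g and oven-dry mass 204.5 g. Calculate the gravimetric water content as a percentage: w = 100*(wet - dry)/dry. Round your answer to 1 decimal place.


Step 1: Water mass = wet - dry = 234.6 - 204.5 = 30.1 g
Step 2: w = 100 * water mass / dry mass
Step 3: w = 100 * 30.1 / 204.5 = 14.7%

14.7


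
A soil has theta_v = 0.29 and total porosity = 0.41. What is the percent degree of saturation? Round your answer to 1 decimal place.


Step 1: S = 100 * theta_v / n
Step 2: S = 100 * 0.29 / 0.41
Step 3: S = 70.7%

70.7


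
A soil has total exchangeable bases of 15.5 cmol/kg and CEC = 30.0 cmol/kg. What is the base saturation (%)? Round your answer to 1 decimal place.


Step 1: BS = 100 * (sum of bases) / CEC
Step 2: BS = 100 * 15.5 / 30.0
Step 3: BS = 51.7%

51.7


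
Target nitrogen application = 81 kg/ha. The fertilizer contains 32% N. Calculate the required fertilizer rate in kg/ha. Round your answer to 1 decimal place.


Step 1: Fertilizer rate = target N / (N content / 100)
Step 2: Rate = 81 / (32 / 100)
Step 3: Rate = 81 / 0.32
Step 4: Rate = 253.1 kg/ha

253.1


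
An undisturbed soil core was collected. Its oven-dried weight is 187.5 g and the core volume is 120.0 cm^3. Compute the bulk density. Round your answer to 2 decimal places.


Step 1: Identify the formula: BD = dry mass / volume
Step 2: Substitute values: BD = 187.5 / 120.0
Step 3: BD = 1.56 g/cm^3

1.56


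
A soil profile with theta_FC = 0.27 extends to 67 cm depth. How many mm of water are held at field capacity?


Step 1: Water (mm) = theta_FC * depth (cm) * 10
Step 2: Water = 0.27 * 67 * 10
Step 3: Water = 180.9 mm

180.9


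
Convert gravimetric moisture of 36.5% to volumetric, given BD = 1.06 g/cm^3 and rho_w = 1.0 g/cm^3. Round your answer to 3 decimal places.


Step 1: theta = (w / 100) * BD / rho_w
Step 2: theta = (36.5 / 100) * 1.06 / 1.0
Step 3: theta = 0.365 * 1.06
Step 4: theta = 0.387

0.387


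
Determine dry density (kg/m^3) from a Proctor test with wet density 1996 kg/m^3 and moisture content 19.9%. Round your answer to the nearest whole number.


Step 1: Dry density = wet density / (1 + w/100)
Step 2: Dry density = 1996 / (1 + 19.9/100)
Step 3: Dry density = 1996 / 1.199
Step 4: Dry density = 1665 kg/m^3

1665


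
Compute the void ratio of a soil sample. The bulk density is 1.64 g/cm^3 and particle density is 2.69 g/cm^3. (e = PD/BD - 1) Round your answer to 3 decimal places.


Step 1: e = PD / BD - 1
Step 2: e = 2.69 / 1.64 - 1
Step 3: e = 1.64024 - 1
Step 4: e = 0.64

0.64


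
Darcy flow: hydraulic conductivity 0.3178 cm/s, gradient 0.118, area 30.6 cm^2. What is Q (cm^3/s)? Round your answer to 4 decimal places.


Step 1: Apply Darcy's law: Q = K * i * A
Step 2: Q = 0.3178 * 0.118 * 30.6
Step 3: Q = 1.1475 cm^3/s

1.1475


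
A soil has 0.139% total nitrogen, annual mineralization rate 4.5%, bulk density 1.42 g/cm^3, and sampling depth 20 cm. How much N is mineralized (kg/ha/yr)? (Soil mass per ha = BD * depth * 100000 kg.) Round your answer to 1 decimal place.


Step 1: Soil mass per ha = BD * depth * 100000 = 1.42 * 20 * 100000 = 2840000 kg
Step 2: Total N pool = soil mass * N%/100 = 2840000 * 0.139/100 = 3947.6 kg/ha
Step 3: N mineralized = N pool * rate%/100 = 3947.6 * 4.5/100 = 177.6 kg/ha/yr

177.6


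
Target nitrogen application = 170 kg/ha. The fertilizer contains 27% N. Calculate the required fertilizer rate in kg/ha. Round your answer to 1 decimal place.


Step 1: Fertilizer rate = target N / (N content / 100)
Step 2: Rate = 170 / (27 / 100)
Step 3: Rate = 170 / 0.27
Step 4: Rate = 629.6 kg/ha

629.6


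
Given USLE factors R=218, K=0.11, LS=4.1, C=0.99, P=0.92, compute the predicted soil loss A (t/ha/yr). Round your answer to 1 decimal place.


Step 1: A = R * K * LS * C * P
Step 2: R * K = 218 * 0.11 = 23.98
Step 3: (R*K) * LS = 23.98 * 4.1 = 98.318
Step 4: * C * P = 98.318 * 0.99 * 0.92 = 89.5
Step 5: A = 89.5 t/(ha*yr)

89.5


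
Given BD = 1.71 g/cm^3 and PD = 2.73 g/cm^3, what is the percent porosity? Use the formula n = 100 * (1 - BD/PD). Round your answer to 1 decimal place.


Step 1: Formula: n = 100 * (1 - BD / PD)
Step 2: n = 100 * (1 - 1.71 / 2.73)
Step 3: n = 100 * (1 - 0.62637)
Step 4: n = 37.4%

37.4


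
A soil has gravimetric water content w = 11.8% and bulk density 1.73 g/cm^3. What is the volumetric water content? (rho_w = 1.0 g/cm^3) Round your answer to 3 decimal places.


Step 1: theta = (w / 100) * BD / rho_w
Step 2: theta = (11.8 / 100) * 1.73 / 1.0
Step 3: theta = 0.118 * 1.73
Step 4: theta = 0.204

0.204


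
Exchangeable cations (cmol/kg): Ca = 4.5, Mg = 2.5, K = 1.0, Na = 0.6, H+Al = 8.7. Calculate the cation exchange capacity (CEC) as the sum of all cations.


Step 1: CEC = Ca + Mg + K + Na + (H+Al)
Step 2: CEC = 4.5 + 2.5 + 1.0 + 0.6 + 8.7
Step 3: CEC = 17.3 cmol/kg

17.3


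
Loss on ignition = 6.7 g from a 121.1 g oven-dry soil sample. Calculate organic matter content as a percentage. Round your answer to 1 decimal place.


Step 1: OM% = 100 * LOI / sample mass
Step 2: OM = 100 * 6.7 / 121.1
Step 3: OM = 5.5%

5.5


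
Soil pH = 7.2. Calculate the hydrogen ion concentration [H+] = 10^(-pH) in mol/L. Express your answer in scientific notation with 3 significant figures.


Step 1: [H+] = 10^(-pH)
Step 2: [H+] = 10^(-7.2)
Step 3: [H+] = 6.31e-08 mol/L

6.31e-08


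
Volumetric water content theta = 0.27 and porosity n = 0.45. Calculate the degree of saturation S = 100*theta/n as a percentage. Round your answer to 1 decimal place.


Step 1: S = 100 * theta_v / n
Step 2: S = 100 * 0.27 / 0.45
Step 3: S = 60.0%

60.0


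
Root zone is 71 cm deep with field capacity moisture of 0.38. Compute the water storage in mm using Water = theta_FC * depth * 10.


Step 1: Water (mm) = theta_FC * depth (cm) * 10
Step 2: Water = 0.38 * 71 * 10
Step 3: Water = 269.8 mm

269.8


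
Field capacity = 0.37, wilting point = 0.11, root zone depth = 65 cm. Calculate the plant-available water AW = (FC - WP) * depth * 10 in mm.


Step 1: Available water = (FC - WP) * depth * 10
Step 2: AW = (0.37 - 0.11) * 65 * 10
Step 3: AW = 0.26 * 65 * 10
Step 4: AW = 169.0 mm

169.0


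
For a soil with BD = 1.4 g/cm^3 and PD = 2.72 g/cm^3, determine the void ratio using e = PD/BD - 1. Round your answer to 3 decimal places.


Step 1: e = PD / BD - 1
Step 2: e = 2.72 / 1.4 - 1
Step 3: e = 1.94286 - 1
Step 4: e = 0.943

0.943


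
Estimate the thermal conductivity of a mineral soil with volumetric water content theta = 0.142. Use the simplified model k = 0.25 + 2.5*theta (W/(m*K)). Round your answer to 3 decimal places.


Step 1: k = 0.25 + 2.5 * theta
Step 2: k = 0.25 + 2.5 * 0.142
Step 3: k = 0.25 + 0.355
Step 4: k = 0.605 W/(m*K)

0.605


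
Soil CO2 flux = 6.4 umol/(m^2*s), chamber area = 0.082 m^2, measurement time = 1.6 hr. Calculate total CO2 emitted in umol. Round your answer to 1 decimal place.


Step 1: Convert time to seconds: 1.6 hr * 3600 = 5760.0 s
Step 2: Total = flux * area * time_s
Step 3: Total = 6.4 * 0.082 * 5760.0
Step 4: Total = 3022.8 umol

3022.8


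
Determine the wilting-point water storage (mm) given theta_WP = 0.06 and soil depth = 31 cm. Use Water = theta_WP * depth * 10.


Step 1: Water (mm) = theta_WP * depth * 10
Step 2: Water = 0.06 * 31 * 10
Step 3: Water = 18.6 mm

18.6


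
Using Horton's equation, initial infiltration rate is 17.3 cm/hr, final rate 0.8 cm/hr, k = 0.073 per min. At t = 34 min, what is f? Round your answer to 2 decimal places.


Step 1: f = fc + (f0 - fc) * exp(-k * t)
Step 2: exp(-0.073 * 34) = 0.083576
Step 3: f = 0.8 + (17.3 - 0.8) * 0.083576
Step 4: f = 0.8 + 16.5 * 0.083576
Step 5: f = 2.18 cm/hr

2.18


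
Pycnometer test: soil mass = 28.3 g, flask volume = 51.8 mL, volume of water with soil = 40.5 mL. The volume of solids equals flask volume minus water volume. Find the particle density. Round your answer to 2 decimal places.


Step 1: Volume of solids = flask volume - water volume with soil
Step 2: V_solids = 51.8 - 40.5 = 11.3 mL
Step 3: Particle density = mass / V_solids = 28.3 / 11.3 = 2.5 g/cm^3

2.5


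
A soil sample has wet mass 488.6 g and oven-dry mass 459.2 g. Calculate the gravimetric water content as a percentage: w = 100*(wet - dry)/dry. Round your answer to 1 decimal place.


Step 1: Water mass = wet - dry = 488.6 - 459.2 = 29.4 g
Step 2: w = 100 * water mass / dry mass
Step 3: w = 100 * 29.4 / 459.2 = 6.4%

6.4


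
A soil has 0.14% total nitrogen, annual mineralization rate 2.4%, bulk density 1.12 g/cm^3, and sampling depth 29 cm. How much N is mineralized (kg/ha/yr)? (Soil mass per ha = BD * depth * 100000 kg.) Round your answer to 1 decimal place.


Step 1: Soil mass per ha = BD * depth * 100000 = 1.12 * 29 * 100000 = 3248000 kg
Step 2: Total N pool = soil mass * N%/100 = 3248000 * 0.14/100 = 4547.2 kg/ha
Step 3: N mineralized = N pool * rate%/100 = 4547.2 * 2.4/100 = 109.1 kg/ha/yr

109.1


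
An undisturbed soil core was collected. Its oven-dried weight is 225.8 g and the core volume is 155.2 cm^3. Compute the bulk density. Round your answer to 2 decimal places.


Step 1: Identify the formula: BD = dry mass / volume
Step 2: Substitute values: BD = 225.8 / 155.2
Step 3: BD = 1.45 g/cm^3

1.45


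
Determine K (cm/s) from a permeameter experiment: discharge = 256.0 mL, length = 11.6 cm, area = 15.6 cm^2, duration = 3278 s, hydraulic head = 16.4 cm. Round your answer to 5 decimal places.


Step 1: K = Q * L / (A * t * h)
Step 2: Numerator = 256.0 * 11.6 = 2969.6
Step 3: Denominator = 15.6 * 3278 * 16.4 = 838643.52
Step 4: K = 2969.6 / 838643.52 = 0.00354 cm/s

0.00354


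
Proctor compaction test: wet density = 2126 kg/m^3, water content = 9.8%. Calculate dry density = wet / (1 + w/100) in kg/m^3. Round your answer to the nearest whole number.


Step 1: Dry density = wet density / (1 + w/100)
Step 2: Dry density = 2126 / (1 + 9.8/100)
Step 3: Dry density = 2126 / 1.098
Step 4: Dry density = 1936 kg/m^3

1936


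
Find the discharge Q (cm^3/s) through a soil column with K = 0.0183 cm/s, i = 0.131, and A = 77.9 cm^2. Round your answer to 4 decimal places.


Step 1: Apply Darcy's law: Q = K * i * A
Step 2: Q = 0.0183 * 0.131 * 77.9
Step 3: Q = 0.1867 cm^3/s

0.1867


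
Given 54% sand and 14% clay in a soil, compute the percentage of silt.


Step 1: sand + silt + clay = 100%
Step 2: silt = 100 - sand - clay
Step 3: silt = 100 - 54 - 14
Step 4: silt = 32%

32


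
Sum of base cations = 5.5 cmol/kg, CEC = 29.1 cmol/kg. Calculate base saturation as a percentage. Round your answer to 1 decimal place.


Step 1: BS = 100 * (sum of bases) / CEC
Step 2: BS = 100 * 5.5 / 29.1
Step 3: BS = 18.9%

18.9


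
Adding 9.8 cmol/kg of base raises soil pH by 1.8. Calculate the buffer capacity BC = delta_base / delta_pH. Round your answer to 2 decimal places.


Step 1: BC = change in base / change in pH
Step 2: BC = 9.8 / 1.8
Step 3: BC = 5.44 cmol/(kg*pH unit)

5.44


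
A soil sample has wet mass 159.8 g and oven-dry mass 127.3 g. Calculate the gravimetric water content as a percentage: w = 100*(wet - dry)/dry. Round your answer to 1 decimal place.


Step 1: Water mass = wet - dry = 159.8 - 127.3 = 32.5 g
Step 2: w = 100 * water mass / dry mass
Step 3: w = 100 * 32.5 / 127.3 = 25.5%

25.5


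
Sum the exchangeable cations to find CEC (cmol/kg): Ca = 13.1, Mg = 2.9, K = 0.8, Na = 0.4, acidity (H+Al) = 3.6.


Step 1: CEC = Ca + Mg + K + Na + (H+Al)
Step 2: CEC = 13.1 + 2.9 + 0.8 + 0.4 + 3.6
Step 3: CEC = 20.8 cmol/kg

20.8
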